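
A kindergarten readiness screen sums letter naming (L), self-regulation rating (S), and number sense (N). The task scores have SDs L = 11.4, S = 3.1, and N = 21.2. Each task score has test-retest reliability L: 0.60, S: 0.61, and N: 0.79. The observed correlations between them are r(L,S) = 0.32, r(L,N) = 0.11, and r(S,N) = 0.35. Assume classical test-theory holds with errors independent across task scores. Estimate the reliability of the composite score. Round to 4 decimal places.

0.7888

Var(L+S+N) = 11.4² + 3.1² + 21.2² + 2·[11.4·3.1·0.32 + 11.4·21.2·0.11 + 3.1·21.2·0.35] = 589.01 + 121.791 = 710.801.
Because errors are independent across components, Cov(Tᵢ,Tⱼ) = Cov(Xᵢ,Xⱼ); the off-diagonal part of the true-score variance is the same as above.
True-score variance = [11.4²·0.60 + 3.1²·0.61 + 21.2²·0.79] + 121.791 = 438.896 + 121.791 = 560.687.
Reliability = 560.687 / 710.801 = 0.7888.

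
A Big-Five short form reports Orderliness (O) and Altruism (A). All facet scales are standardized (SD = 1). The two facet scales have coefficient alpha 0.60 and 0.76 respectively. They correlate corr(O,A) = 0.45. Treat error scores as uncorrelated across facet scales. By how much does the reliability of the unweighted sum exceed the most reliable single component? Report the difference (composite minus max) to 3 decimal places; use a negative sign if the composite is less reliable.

0.019

Var(sum) = 2 + 0.9 = 2.9; true-score variance = 1.36 + 0.9 = 2.26; composite reliability = 0.7793.
Max component reliability = 0.7600.
Difference = 0.7793 − 0.7600 = 0.019.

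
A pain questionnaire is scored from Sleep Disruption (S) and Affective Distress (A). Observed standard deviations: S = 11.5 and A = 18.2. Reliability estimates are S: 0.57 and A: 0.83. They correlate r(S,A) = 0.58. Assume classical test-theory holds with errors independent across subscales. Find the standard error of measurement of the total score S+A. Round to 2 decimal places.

10.64

Var(total) = 463.49 + 242.788 = 706.278.
True-score variance = 350.312 + 242.788 = 593.1, so reliability = 0.8398.
Error variance = 706.278 − 593.1 = 113.178; SEM = √113.178 = 10.64.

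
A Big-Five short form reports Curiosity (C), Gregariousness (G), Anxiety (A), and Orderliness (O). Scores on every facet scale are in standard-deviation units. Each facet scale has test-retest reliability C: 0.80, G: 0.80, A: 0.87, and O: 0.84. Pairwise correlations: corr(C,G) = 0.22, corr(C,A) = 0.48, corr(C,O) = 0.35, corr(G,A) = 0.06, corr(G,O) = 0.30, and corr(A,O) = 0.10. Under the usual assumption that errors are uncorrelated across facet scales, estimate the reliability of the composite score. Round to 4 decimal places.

Var(C+G+A+O) = 4 + 2·[0.22 + 0.48 + 0.35 + 0.06 + 0.30 + 0.10] = 4 + 3.02 = 7.02.
Under uncorrelated errors the observed covariances equal the true-score covariances, so only the own-variance terms attenuate.
True-score variance = [0.80 + 0.80 + 0.87 + 0.84] + 3.02 = 3.31 + 3.02 = 6.33.
Reliability = 6.33 / 7.02 = 0.9017.

0.9017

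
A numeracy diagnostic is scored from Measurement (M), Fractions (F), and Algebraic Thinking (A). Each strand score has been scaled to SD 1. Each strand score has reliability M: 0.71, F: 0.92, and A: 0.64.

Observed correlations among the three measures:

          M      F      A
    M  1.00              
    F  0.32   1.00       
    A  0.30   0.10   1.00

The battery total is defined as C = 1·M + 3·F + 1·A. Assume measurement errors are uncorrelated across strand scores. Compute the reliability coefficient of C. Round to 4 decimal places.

0.9030

Var(C) = 1 + 3² + 1 + 2·[3·0.32 + 0.30 + 3·0.10] = 11 + 3.12 = 14.12.
With uncorrelated errors the cross-covariances are all true-score covariance, so they carry over unchanged; only the diagonal terms shrink to ρᵢσᵢ².
True-score variance = [0.71 + 3²·0.92 + 0.64] + 3.12 = 9.63 + 3.12 = 12.75.
Reliability = 12.75 / 14.12 = 0.9030.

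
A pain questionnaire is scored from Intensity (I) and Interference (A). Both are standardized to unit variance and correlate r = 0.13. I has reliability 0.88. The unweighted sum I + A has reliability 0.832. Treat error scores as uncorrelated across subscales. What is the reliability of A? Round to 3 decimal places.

0.740

Var(I+A) = 2 + 2·0.13 = 2.260.
True-score variance = ρ_I + ρ_A + 2·0.13, so 0.832 = (0.88 + ρ_A + 0.26) / 2.260.
ρ_A = 0.832·2.260 − 0.88 − 0.26 = 0.740.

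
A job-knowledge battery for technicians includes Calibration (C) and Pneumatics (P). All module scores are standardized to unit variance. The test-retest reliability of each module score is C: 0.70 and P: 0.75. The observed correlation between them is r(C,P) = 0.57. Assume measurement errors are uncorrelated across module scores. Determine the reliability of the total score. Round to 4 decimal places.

0.8248

Var(C+P) = 2 + 2·[0.57] = 2 + 1.14 = 3.14.
With uncorrelated errors the cross-covariances are all true-score covariance, so they carry over unchanged; only the diagonal terms shrink to ρᵢσᵢ².
True-score variance = [0.70 + 0.75] + 1.14 = 1.45 + 1.14 = 2.59.
Reliability = 2.59 / 3.14 = 0.8248.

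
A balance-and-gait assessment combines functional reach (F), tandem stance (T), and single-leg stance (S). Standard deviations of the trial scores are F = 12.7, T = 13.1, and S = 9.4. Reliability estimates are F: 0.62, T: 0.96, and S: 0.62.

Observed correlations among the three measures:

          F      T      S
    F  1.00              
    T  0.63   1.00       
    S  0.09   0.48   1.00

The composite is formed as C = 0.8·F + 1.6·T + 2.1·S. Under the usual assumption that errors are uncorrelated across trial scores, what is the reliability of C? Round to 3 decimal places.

Var(C) = 0.8²·12.7² + 1.6²·13.1² + 2.1²·9.4² + 2·[1.28·12.7·13.1·0.63 + 1.68·12.7·9.4·0.09 + 3.36·13.1·9.4·0.48] = 932.215 + 701.622 = 1633.84.
Under uncorrelated errors the observed covariances equal the true-score covariances, so only the own-variance terms attenuate.
True-score variance = [0.8²·12.7²·0.62 + 1.6²·13.1²·0.96 + 2.1²·9.4²·0.62] + 701.622 = 727.343 + 701.622 = 1428.96.
Reliability = 1428.96 / 1633.84 = 0.875.

0.875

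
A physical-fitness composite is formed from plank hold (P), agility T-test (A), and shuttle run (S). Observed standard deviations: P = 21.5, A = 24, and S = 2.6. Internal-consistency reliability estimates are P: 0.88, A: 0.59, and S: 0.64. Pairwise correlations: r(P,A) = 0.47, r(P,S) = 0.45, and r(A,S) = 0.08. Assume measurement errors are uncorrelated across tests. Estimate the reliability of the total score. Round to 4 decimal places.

0.8151

Var(P+A+S) = 21.5² + 24² + 2.6² + 2·[21.5·24·0.47 + 21.5·2.6·0.45 + 24·2.6·0.08] = 1045.01 + 545.334 = 1590.34.
With uncorrelated errors the cross-covariances are all true-score covariance, so they carry over unchanged; only the diagonal terms shrink to ρᵢσᵢ².
True-score variance = [21.5²·0.88 + 24²·0.59 + 2.6²·0.64] + 545.334 = 750.946 + 545.334 = 1296.28.
Reliability = 1296.28 / 1590.34 = 0.8151.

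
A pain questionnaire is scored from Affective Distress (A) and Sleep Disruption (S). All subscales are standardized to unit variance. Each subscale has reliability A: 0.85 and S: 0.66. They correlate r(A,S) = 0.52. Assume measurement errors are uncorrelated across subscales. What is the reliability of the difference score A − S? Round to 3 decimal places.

0.490

Var(A−S) = 1 + 1 − 2·0.52 = 2 − 1.04 = 0.96.
With uncorrelated errors the cross-covariances are all true-score covariance, so they carry over unchanged; only the diagonal terms shrink to ρᵢσᵢ².
True-score variance = [0.85 + 0.66] − 1.04 = 1.51 − 1.04 = 0.47.
Reliability = 0.47 / 0.96 = 0.490.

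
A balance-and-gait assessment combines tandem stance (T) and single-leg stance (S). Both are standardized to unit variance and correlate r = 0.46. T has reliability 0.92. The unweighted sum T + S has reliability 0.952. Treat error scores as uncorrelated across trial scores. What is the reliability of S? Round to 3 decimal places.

0.940

Var(T+S) = 2 + 2·0.46 = 2.920.
True-score variance = ρ_T + ρ_S + 2·0.46, so 0.952 = (0.92 + ρ_S + 0.92) / 2.920.
ρ_S = 0.952·2.920 − 0.92 − 0.92 = 0.940.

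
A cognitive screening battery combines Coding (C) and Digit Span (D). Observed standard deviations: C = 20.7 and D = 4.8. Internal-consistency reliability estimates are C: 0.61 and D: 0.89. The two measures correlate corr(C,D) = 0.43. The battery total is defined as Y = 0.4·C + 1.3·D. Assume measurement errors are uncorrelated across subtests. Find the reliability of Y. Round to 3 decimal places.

0.796

Var(Y) = 0.4²·20.7² + 1.3²·4.8² + 2·[0.52·20.7·4.8·0.43] = 107.496 + 44.4338 = 151.93.
With uncorrelated errors the cross-covariances are all true-score covariance, so they carry over unchanged; only the diagonal terms shrink to ρᵢσᵢ².
True-score variance = [0.4²·20.7²·0.61 + 1.3²·4.8²·0.89] + 44.4338 = 76.4751 + 44.4338 = 120.909.
Reliability = 120.909 / 151.93 = 0.796.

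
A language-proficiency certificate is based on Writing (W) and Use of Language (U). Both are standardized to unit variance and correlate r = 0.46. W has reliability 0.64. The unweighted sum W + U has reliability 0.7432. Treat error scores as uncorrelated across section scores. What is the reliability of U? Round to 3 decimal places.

0.610

Var(W+U) = 2 + 2·0.46 = 2.920.
True-score variance = ρ_W + ρ_U + 2·0.46, so 0.7432 = (0.64 + ρ_U + 0.92) / 2.920.
ρ_U = 0.7432·2.920 − 0.64 − 0.92 = 0.610.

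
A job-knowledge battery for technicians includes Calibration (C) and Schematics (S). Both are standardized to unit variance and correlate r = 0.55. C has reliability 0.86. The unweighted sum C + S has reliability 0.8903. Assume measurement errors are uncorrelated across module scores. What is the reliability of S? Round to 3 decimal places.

Var(C+S) = 2 + 2·0.55 = 3.100.
True-score variance = ρ_C + ρ_S + 2·0.55, so 0.8903 = (0.86 + ρ_S + 1.10) / 3.100.
ρ_S = 0.8903·3.100 − 0.86 − 1.10 = 0.800.

0.800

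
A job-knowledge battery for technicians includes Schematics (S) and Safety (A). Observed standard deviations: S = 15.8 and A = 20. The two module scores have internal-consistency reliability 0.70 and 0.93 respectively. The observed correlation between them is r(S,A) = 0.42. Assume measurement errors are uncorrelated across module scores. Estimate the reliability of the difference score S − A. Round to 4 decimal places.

Var(S−A) = 15.8² + 20² − 2·15.8·20·0.42 = 649.64 − 265.44 = 384.2.
Because errors are independent across components, Cov(Tᵢ,Tⱼ) = Cov(Xᵢ,Xⱼ); the off-diagonal part of the true-score variance is the same as above.
True-score variance = [15.8²·0.70 + 20²·0.93] − 265.44 = 546.748 − 265.44 = 281.308.
Reliability = 281.308 / 384.2 = 0.7322.

0.7322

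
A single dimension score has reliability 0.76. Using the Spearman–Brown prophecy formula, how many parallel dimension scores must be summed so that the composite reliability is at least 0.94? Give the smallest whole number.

5

k ≥ ρ*(1−ρ₁)/(ρ₁(1−ρ*)) = 0.94·0.24 / (0.76·0.06) = 4.947.
Smallest integer k = 5.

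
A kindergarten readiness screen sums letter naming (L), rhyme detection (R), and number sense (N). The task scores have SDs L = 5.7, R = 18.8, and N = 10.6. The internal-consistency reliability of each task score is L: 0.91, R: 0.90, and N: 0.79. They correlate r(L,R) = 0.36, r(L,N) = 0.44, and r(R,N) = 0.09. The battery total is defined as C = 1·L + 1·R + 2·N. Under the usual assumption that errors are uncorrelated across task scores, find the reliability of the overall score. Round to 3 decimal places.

Var(C) = 5.7² + 18.8² + 2²·10.6² + 2·[5.7·18.8·0.36 + 2·5.7·10.6·0.44 + 2·18.8·10.6·0.09] = 835.37 + 255.235 = 1090.61.
With uncorrelated errors the cross-covariances are all true-score covariance, so they carry over unchanged; only the diagonal terms shrink to ρᵢσᵢ².
True-score variance = [5.7²·0.91 + 18.8²·0.90 + 2²·10.6²·0.79] + 255.235 = 702.72 + 255.235 = 957.955.
Reliability = 957.955 / 1090.61 = 0.878.

0.878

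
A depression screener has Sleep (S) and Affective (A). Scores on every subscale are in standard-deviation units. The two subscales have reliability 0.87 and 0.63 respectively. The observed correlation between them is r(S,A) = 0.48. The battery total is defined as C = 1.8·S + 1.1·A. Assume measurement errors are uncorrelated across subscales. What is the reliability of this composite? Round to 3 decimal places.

0.863

Var(C) = 1.8² + 1.1² + 2·[1.98·0.48] = 4.45 + 1.9008 = 6.3508.
With uncorrelated errors the cross-covariances are all true-score covariance, so they carry over unchanged; only the diagonal terms shrink to ρᵢσᵢ².
True-score variance = [1.8²·0.87 + 1.1²·0.63] + 1.9008 = 3.5811 + 1.9008 = 5.4819.
Reliability = 5.4819 / 6.3508 = 0.863.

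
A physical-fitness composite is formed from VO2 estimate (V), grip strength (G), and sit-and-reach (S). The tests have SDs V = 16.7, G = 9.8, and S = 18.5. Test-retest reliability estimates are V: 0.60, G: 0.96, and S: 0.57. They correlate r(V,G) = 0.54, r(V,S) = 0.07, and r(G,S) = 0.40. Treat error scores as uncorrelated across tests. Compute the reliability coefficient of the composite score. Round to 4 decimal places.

Var(V+G+S) = 16.7² + 9.8² + 18.5² + 2·[16.7·9.8·0.54 + 16.7·18.5·0.07 + 9.8·18.5·0.40] = 717.18 + 365.046 = 1082.23.
Under uncorrelated errors the observed covariances equal the true-score covariances, so only the own-variance terms attenuate.
True-score variance = [16.7²·0.60 + 9.8²·0.96 + 18.5²·0.57] + 365.046 = 454.615 + 365.046 = 819.661.
Reliability = 819.661 / 1082.23 = 0.7574.

0.7574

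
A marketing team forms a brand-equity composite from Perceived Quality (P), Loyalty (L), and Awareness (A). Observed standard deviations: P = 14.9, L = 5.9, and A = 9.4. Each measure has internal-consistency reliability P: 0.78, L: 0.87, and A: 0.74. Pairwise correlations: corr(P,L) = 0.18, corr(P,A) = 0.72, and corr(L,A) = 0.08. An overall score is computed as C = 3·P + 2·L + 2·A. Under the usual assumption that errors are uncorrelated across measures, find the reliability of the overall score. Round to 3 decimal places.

Var(C) = 3²·14.9² + 2²·5.9² + 2²·9.4² + 2·[6·14.9·5.9·0.18 + 6·14.9·9.4·0.72 + 4·5.9·9.4·0.08] = 2490.77 + 1435.5 = 3926.27.
With uncorrelated errors the cross-covariances are all true-score covariance, so they carry over unchanged; only the diagonal terms shrink to ρᵢσᵢ².
True-score variance = [3²·14.9²·0.78 + 2²·5.9²·0.87 + 2²·9.4²·0.74] + 1435.5 = 1941.19 + 1435.5 = 3376.69.
Reliability = 3376.69 / 3926.27 = 0.860.

0.860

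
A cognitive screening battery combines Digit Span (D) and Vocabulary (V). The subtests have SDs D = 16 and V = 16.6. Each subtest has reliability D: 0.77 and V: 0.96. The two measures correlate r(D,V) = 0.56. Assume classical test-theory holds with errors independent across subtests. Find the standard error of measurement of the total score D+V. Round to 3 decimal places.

Var(total) = 531.56 + 297.472 = 829.032.
True-score variance = 461.658 + 297.472 = 759.13, so reliability = 0.9157.
Error variance = 829.032 − 759.13 = 69.9024; SEM = √69.9024 = 8.361.

8.361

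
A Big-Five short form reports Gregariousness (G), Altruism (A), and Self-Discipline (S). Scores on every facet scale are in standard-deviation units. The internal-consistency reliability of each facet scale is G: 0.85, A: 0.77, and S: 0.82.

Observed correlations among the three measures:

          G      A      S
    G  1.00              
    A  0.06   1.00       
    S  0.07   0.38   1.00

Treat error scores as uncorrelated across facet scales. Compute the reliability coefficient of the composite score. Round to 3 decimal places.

0.861

Var(G+A+S) = 3 + 2·[0.06 + 0.07 + 0.38] = 3 + 1.02 = 4.02.
With uncorrelated errors the cross-covariances are all true-score covariance, so they carry over unchanged; only the diagonal terms shrink to ρᵢσᵢ².
True-score variance = [0.85 + 0.77 + 0.82] + 1.02 = 2.44 + 1.02 = 3.46.
Reliability = 3.46 / 4.02 = 0.861.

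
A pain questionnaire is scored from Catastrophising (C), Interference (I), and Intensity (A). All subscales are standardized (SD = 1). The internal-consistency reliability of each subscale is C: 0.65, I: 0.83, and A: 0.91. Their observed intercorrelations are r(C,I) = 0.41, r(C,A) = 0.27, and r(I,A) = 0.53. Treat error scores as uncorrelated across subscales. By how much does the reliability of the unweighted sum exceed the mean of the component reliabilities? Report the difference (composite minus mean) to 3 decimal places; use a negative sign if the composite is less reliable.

Var(sum) = 3 + 2.42 = 5.42; true-score variance = 2.39 + 2.42 = 4.81; composite reliability = 0.8875.
Mean component reliability = 0.7967.
Difference = 0.8875 − 0.7967 = 0.091.

0.091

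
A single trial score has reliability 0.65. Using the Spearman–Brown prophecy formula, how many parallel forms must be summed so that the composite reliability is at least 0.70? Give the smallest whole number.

k ≥ ρ*(1−ρ₁)/(ρ₁(1−ρ*)) = 0.70·0.35 / (0.65·0.30) = 1.256.
Smallest integer k = 2.

2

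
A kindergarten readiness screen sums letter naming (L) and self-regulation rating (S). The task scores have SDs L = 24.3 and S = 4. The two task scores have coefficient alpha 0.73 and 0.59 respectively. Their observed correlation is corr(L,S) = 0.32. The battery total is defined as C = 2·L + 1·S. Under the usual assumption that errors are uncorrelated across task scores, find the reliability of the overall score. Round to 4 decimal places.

Var(C) = 2²·24.3² + 4² + 2·[2·24.3·4·0.32] = 2377.96 + 124.416 = 2502.38.
With uncorrelated errors the cross-covariances are all true-score covariance, so they carry over unchanged; only the diagonal terms shrink to ρᵢσᵢ².
True-score variance = [2²·24.3²·0.73 + 4²·0.59] + 124.416 = 1733.67 + 124.416 = 1858.09.
Reliability = 1858.09 / 2502.38 = 0.7425.

0.7425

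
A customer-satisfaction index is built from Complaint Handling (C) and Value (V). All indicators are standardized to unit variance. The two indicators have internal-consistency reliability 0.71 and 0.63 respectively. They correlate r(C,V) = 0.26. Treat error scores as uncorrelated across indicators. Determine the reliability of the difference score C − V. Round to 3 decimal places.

0.554

Var(C−V) = 1 + 1 − 2·0.26 = 2 − 0.52 = 1.48.
Under uncorrelated errors the observed covariances equal the true-score covariances, so only the own-variance terms attenuate.
True-score variance = [0.71 + 0.63] − 0.52 = 1.34 − 0.52 = 0.82.
Reliability = 0.82 / 1.48 = 0.554.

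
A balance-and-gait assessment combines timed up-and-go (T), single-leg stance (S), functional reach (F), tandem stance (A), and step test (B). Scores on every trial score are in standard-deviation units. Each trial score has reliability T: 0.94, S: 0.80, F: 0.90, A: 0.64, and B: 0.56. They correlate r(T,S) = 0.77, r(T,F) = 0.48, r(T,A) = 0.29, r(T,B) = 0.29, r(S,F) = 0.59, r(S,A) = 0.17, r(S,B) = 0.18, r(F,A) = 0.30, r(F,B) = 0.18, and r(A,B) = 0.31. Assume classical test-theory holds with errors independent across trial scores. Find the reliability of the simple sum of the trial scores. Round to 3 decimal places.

Var(T+S+F+A+B) = 5 + 2·[0.77 + 0.48 + 0.29 + 0.29 + 0.59 + 0.17 + 0.18 + 0.30 + 0.18 + 0.31] = 5 + 7.12 = 12.12.
Because errors are independent across components, Cov(Tᵢ,Tⱼ) = Cov(Xᵢ,Xⱼ); the off-diagonal part of the true-score variance is the same as above.
True-score variance = [0.94 + 0.80 + 0.90 + 0.64 + 0.56] + 7.12 = 3.84 + 7.12 = 10.96.
Reliability = 10.96 / 12.12 = 0.904.

0.904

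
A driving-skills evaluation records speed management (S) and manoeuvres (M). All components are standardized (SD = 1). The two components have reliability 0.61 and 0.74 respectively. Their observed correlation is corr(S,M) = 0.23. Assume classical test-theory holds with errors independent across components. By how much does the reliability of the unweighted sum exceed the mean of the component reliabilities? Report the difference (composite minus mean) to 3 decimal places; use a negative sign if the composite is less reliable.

Var(sum) = 2 + 0.46 = 2.46; true-score variance = 1.35 + 0.46 = 1.81; composite reliability = 0.7358.
Mean component reliability = 0.6750.
Difference = 0.7358 − 0.6750 = 0.061.

0.061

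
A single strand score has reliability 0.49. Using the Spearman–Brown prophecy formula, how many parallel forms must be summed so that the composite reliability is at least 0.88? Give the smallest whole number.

8

k ≥ ρ*(1−ρ₁)/(ρ₁(1−ρ*)) = 0.88·0.51 / (0.49·0.12) = 7.633.
Smallest integer k = 8.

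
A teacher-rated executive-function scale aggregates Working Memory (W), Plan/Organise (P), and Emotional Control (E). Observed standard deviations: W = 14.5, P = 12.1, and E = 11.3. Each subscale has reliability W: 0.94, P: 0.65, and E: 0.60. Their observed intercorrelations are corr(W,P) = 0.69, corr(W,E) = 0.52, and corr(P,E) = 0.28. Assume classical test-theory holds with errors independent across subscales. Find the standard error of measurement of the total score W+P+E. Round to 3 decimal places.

10.721

Var(total) = 484.35 + 489.094 = 973.444.
True-score variance = 369.416 + 489.094 = 858.509, so reliability = 0.8819.
Error variance = 973.444 − 858.509 = 114.935; SEM = √114.935 = 10.721.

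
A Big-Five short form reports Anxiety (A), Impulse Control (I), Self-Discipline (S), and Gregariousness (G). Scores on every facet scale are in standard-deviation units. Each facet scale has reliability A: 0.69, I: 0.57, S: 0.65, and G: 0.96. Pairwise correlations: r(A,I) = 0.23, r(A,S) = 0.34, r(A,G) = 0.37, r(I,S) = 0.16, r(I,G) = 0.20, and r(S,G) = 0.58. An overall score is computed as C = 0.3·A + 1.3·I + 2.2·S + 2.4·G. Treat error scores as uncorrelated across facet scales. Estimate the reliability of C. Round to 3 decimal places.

Var(C) = 0.3² + 1.3² + 2.2² + 2.4² + 2·[0.39·0.23 + 0.66·0.34 + 0.72·0.37 + 2.86·0.16 + 3.12·0.20 + 5.28·0.58] = 12.38 + 9.449 = 21.829.
With uncorrelated errors the cross-covariances are all true-score covariance, so they carry over unchanged; only the diagonal terms shrink to ρᵢσᵢ².
True-score variance = [0.3²·0.69 + 1.3²·0.57 + 2.2²·0.65 + 2.4²·0.96] + 9.449 = 9.701 + 9.449 = 19.15.
Reliability = 19.15 / 21.829 = 0.877.

0.877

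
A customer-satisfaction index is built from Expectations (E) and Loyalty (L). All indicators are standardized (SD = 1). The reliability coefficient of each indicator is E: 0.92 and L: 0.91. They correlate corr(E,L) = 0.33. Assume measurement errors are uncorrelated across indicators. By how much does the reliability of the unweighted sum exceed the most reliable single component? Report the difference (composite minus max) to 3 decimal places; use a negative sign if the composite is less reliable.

0.016

Var(sum) = 2 + 0.66 = 2.66; true-score variance = 1.83 + 0.66 = 2.49; composite reliability = 0.9361.
Max component reliability = 0.9200.
Difference = 0.9361 − 0.9200 = 0.016.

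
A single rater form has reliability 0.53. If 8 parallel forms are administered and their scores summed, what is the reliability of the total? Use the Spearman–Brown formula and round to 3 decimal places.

0.900

ρ_k = kρ / (1 + (k−1)ρ) = 8·0.53 / (1 + 7·0.53) = 4.240 / 4.710 = 0.900.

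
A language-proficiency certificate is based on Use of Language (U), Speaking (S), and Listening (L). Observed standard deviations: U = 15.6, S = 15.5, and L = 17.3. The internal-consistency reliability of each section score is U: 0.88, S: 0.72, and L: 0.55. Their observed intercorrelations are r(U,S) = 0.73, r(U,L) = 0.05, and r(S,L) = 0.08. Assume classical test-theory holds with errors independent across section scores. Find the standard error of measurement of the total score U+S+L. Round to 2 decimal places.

15.20

Var(total) = 782.9 + 422.92 = 1205.82.
True-score variance = 551.746 + 422.92 = 974.666, so reliability = 0.8083.
Error variance = 1205.82 − 974.666 = 231.154; SEM = √231.154 = 15.20.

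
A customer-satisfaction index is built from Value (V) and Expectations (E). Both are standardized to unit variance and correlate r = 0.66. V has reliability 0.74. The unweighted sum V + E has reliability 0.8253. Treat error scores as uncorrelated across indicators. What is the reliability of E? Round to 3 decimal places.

0.680

Var(V+E) = 2 + 2·0.66 = 3.320.
True-score variance = ρ_V + ρ_E + 2·0.66, so 0.8253 = (0.74 + ρ_E + 1.32) / 3.320.
ρ_E = 0.8253·3.320 − 0.74 − 1.32 = 0.680.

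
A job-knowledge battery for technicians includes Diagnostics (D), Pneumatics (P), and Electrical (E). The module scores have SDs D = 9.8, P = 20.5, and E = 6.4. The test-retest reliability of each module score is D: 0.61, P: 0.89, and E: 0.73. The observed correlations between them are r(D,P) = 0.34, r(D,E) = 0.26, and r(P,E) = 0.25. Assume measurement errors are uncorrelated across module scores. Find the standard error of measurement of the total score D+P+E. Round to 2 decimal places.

9.73

Var(total) = 557.25 + 234.826 = 792.076.
True-score variance = 462.508 + 234.826 = 697.334, so reliability = 0.8804.
Error variance = 792.076 − 697.334 = 94.7423; SEM = √94.7423 = 9.73.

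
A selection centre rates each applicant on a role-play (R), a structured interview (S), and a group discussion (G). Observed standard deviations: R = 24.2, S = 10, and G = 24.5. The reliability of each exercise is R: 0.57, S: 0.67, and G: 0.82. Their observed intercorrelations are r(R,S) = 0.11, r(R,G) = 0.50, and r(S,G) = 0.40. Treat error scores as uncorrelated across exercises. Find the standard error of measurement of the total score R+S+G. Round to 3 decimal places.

Var(total) = 1285.89 + 842.14 = 2128.03.
True-score variance = 893.02 + 842.14 = 1735.16, so reliability = 0.8154.
Error variance = 2128.03 − 1735.16 = 392.87; SEM = √392.87 = 19.821.

19.821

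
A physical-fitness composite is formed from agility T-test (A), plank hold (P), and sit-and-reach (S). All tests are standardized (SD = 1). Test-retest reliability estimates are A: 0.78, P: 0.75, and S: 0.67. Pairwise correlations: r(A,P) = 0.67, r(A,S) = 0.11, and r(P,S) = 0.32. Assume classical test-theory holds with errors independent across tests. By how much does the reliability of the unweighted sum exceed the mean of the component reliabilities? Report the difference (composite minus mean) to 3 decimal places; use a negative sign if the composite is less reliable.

0.113

Var(sum) = 3 + 2.2 = 5.2; true-score variance = 2.2 + 2.2 = 4.4; composite reliability = 0.8462.
Mean component reliability = 0.7333.
Difference = 0.8462 − 0.7333 = 0.113.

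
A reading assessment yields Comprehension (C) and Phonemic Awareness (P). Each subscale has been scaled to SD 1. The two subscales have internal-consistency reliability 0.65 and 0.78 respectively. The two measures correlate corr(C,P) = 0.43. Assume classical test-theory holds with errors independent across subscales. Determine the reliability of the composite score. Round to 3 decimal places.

0.801

Var(C+P) = 2 + 2·[0.43] = 2 + 0.86 = 2.86.
Because errors are independent across components, Cov(Tᵢ,Tⱼ) = Cov(Xᵢ,Xⱼ); the off-diagonal part of the true-score variance is the same as above.
True-score variance = [0.65 + 0.78] + 0.86 = 1.43 + 0.86 = 2.29.
Reliability = 2.29 / 2.86 = 0.801.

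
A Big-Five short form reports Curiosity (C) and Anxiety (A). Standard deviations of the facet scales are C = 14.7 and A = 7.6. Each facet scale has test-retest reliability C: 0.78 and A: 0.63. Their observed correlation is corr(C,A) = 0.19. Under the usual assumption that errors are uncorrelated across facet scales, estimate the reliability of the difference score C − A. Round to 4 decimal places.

Var(C−A) = 14.7² + 7.6² − 2·14.7·7.6·0.19 = 273.85 − 42.4536 = 231.396.
Because errors are independent across components, Cov(Tᵢ,Tⱼ) = Cov(Xᵢ,Xⱼ); the off-diagonal part of the true-score variance is the same as above.
True-score variance = [14.7²·0.78 + 7.6²·0.63] − 42.4536 = 204.939 − 42.4536 = 162.485.
Reliability = 162.485 / 231.396 = 0.7022.

0.7022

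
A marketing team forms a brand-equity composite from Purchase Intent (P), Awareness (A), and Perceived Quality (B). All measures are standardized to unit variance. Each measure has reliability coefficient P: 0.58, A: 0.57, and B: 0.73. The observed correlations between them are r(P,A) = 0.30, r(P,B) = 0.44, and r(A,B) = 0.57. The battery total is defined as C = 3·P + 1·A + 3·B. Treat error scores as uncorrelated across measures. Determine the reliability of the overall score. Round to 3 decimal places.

0.793

Var(C) = 3² + 1 + 3² + 2·[3·0.30 + 9·0.44 + 3·0.57] = 19 + 13.14 = 32.14.
Under uncorrelated errors the observed covariances equal the true-score covariances, so only the own-variance terms attenuate.
True-score variance = [3²·0.58 + 0.57 + 3²·0.73] + 13.14 = 12.36 + 13.14 = 25.5.
Reliability = 25.5 / 32.14 = 0.793.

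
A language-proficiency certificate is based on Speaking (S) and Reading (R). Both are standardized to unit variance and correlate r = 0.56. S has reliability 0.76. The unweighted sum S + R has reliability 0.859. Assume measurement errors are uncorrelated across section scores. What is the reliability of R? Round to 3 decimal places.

0.800

Var(S+R) = 2 + 2·0.56 = 3.120.
True-score variance = ρ_S + ρ_R + 2·0.56, so 0.859 = (0.76 + ρ_R + 1.12) / 3.120.
ρ_R = 0.859·3.120 − 0.76 − 1.12 = 0.800.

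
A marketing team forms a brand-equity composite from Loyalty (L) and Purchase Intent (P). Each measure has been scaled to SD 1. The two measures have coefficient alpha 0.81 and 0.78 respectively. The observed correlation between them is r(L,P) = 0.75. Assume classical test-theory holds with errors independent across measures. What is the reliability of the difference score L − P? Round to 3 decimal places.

0.180

Var(L−P) = 1 + 1 − 2·0.75 = 2 − 1.5 = 0.5.
Because errors are independent across components, Cov(Tᵢ,Tⱼ) = Cov(Xᵢ,Xⱼ); the off-diagonal part of the true-score variance is the same as above.
True-score variance = [0.81 + 0.78] − 1.5 = 1.59 − 1.5 = 0.09.
Reliability = 0.09 / 0.5 = 0.180.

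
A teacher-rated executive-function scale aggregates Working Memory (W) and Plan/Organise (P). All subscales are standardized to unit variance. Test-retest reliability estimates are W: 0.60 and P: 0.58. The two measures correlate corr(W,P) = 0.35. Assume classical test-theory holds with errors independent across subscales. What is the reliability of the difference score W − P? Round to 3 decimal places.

Var(W−P) = 1 + 1 − 2·0.35 = 2 − 0.7 = 1.3.
Because errors are independent across components, Cov(Tᵢ,Tⱼ) = Cov(Xᵢ,Xⱼ); the off-diagonal part of the true-score variance is the same as above.
True-score variance = [0.60 + 0.58] − 0.7 = 1.18 − 0.7 = 0.48.
Reliability = 0.48 / 1.3 = 0.369.

0.369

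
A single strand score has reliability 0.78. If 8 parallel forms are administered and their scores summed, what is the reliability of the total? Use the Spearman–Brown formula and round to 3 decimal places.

0.966

ρ_k = kρ / (1 + (k−1)ρ) = 8·0.78 / (1 + 7·0.78) = 6.240 / 6.460 = 0.966.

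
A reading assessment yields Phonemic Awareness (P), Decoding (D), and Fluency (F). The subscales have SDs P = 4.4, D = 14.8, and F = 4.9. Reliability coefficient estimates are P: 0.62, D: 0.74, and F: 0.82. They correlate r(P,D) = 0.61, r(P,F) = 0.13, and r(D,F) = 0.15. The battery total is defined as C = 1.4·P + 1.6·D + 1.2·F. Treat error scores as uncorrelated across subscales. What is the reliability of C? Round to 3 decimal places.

Var(C) = 1.4²·4.4² + 1.6²·14.8² + 1.2²·4.9² + 2·[2.24·4.4·14.8·0.61 + 1.68·4.4·4.9·0.13 + 1.92·14.8·4.9·0.15] = 633.262 + 229.149 = 862.411.
Because errors are independent across components, Cov(Tᵢ,Tⱼ) = Cov(Xᵢ,Xⱼ); the off-diagonal part of the true-score variance is the same as above.
True-score variance = [1.4²·4.4²·0.62 + 1.6²·14.8²·0.74 + 1.2²·4.9²·0.82] + 229.149 = 466.827 + 229.149 = 695.976.
Reliability = 695.976 / 862.411 = 0.807.

0.807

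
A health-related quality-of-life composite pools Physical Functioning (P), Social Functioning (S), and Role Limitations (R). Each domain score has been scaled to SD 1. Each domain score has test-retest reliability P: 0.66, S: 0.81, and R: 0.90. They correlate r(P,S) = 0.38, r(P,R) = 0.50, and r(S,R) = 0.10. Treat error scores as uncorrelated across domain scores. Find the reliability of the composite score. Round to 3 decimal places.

Var(P+S+R) = 3 + 2·[0.38 + 0.50 + 0.10] = 3 + 1.96 = 4.96.
Under uncorrelated errors the observed covariances equal the true-score covariances, so only the own-variance terms attenuate.
True-score variance = [0.66 + 0.81 + 0.90] + 1.96 = 2.37 + 1.96 = 4.33.
Reliability = 4.33 / 4.96 = 0.873.

0.873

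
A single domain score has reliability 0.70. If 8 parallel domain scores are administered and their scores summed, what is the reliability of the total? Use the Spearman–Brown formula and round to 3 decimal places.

0.949

ρ_k = kρ / (1 + (k−1)ρ) = 8·0.70 / (1 + 7·0.70) = 5.600 / 5.900 = 0.949.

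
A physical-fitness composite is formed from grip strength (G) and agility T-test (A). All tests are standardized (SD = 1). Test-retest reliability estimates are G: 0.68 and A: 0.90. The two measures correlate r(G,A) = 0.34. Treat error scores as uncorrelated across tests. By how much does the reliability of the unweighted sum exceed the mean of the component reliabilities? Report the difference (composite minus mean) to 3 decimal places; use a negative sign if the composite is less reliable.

0.053

Var(sum) = 2 + 0.68 = 2.68; true-score variance = 1.58 + 0.68 = 2.26; composite reliability = 0.8433.
Mean component reliability = 0.7900.
Difference = 0.8433 − 0.7900 = 0.053.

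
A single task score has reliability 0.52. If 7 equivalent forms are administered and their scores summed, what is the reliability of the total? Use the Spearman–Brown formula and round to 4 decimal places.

0.8835

ρ_k = kρ / (1 + (k−1)ρ) = 7·0.52 / (1 + 6·0.52) = 3.640 / 4.120 = 0.8835.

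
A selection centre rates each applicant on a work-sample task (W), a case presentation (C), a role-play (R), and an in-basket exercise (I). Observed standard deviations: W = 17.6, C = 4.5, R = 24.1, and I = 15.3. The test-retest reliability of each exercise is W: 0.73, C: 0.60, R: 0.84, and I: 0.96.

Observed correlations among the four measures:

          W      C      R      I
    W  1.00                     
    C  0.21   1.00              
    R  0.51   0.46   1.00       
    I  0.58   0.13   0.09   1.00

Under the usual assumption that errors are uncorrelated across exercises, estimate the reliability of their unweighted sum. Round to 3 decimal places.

0.908

Var(W+C+R+I) = 17.6² + 4.5² + 24.1² + 15.3² + 2·[17.6·4.5·0.21 + 17.6·24.1·0.51 + 17.6·15.3·0.58 + 4.5·24.1·0.46 + 4.5·15.3·0.13 + 24.1·15.3·0.09] = 1144.91 + 962.318 = 2107.23.
Because errors are independent across components, Cov(Tᵢ,Tⱼ) = Cov(Xᵢ,Xⱼ); the off-diagonal part of the true-score variance is the same as above.
True-score variance = [17.6²·0.73 + 4.5²·0.60 + 24.1²·0.84 + 15.3²·0.96] + 962.318 = 950.882 + 962.318 = 1913.2.
Reliability = 1913.2 / 2107.23 = 0.908.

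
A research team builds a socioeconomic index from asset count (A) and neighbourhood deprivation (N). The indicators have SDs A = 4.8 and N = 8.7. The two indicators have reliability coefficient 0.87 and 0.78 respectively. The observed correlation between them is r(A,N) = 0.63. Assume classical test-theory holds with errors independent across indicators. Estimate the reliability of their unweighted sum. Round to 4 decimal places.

0.8702

Var(A+N) = 4.8² + 8.7² + 2·[4.8·8.7·0.63] = 98.73 + 52.6176 = 151.348.
Under uncorrelated errors the observed covariances equal the true-score covariances, so only the own-variance terms attenuate.
True-score variance = [4.8²·0.87 + 8.7²·0.78] + 52.6176 = 79.083 + 52.6176 = 131.701.
Reliability = 131.701 / 151.348 = 0.8702.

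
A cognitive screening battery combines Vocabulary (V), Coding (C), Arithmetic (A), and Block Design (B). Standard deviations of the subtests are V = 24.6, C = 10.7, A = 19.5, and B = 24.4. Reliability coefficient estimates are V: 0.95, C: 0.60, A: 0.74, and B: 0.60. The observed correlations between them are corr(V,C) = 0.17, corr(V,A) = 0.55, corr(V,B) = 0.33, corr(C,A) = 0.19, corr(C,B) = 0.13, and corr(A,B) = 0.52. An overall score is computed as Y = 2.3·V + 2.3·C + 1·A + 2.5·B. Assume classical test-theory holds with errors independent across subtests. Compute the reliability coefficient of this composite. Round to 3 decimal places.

Var(Y) = 2.3²·24.6² + 2.3²·10.7² + 19.5² + 2.5²·24.4² + 2·[5.29·24.6·10.7·0.17 + 2.3·24.6·19.5·0.55 + 5.75·24.6·24.4·0.33 + 2.3·10.7·19.5·0.19 + 5.75·10.7·24.4·0.13 + 2.5·19.5·24.4·0.52] = 7908.2 + 5774.73 = 13682.9.
With uncorrelated errors the cross-covariances are all true-score covariance, so they carry over unchanged; only the diagonal terms shrink to ρᵢσᵢ².
True-score variance = [2.3²·24.6²·0.95 + 2.3²·10.7²·0.60 + 19.5²·0.74 + 2.5²·24.4²·0.60] + 5774.73 = 5918.61 + 5774.73 = 11693.3.
Reliability = 11693.3 / 13682.9 = 0.855.

0.855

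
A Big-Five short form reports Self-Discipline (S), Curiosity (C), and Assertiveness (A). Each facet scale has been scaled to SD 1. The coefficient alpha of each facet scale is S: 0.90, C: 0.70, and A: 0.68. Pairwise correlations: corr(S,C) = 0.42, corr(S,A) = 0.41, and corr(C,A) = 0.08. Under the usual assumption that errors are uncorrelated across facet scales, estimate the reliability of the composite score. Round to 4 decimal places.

Var(S+C+A) = 3 + 2·[0.42 + 0.41 + 0.08] = 3 + 1.82 = 4.82.
Under uncorrelated errors the observed covariances equal the true-score covariances, so only the own-variance terms attenuate.
True-score variance = [0.90 + 0.70 + 0.68] + 1.82 = 2.28 + 1.82 = 4.1.
Reliability = 4.1 / 4.82 = 0.8506.

0.8506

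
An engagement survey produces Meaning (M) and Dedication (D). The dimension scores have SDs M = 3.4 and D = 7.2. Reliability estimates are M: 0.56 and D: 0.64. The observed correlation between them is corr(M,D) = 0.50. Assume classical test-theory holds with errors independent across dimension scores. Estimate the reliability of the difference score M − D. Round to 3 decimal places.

0.390

Var(M−D) = 3.4² + 7.2² − 2·3.4·7.2·0.50 = 63.4 − 24.48 = 38.92.
Because errors are independent across components, Cov(Tᵢ,Tⱼ) = Cov(Xᵢ,Xⱼ); the off-diagonal part of the true-score variance is the same as above.
True-score variance = [3.4²·0.56 + 7.2²·0.64] − 24.48 = 39.6512 − 24.48 = 15.1712.
Reliability = 15.1712 / 38.92 = 0.390.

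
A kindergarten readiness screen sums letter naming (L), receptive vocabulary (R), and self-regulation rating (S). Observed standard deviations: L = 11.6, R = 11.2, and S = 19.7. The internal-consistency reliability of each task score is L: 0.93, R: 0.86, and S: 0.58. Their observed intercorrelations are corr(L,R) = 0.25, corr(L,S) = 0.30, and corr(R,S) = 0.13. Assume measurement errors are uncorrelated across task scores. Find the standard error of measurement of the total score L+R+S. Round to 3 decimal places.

Var(total) = 648.09 + 259.438 = 907.528.
True-score variance = 458.111 + 259.438 = 717.55, so reliability = 0.7907.
Error variance = 907.528 − 717.55 = 189.979; SEM = √189.979 = 13.783.

13.783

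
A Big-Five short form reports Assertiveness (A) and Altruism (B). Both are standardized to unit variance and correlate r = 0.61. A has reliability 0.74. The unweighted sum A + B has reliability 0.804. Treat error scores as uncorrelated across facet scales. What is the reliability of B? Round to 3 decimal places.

Var(A+B) = 2 + 2·0.61 = 3.220.
True-score variance = ρ_A + ρ_B + 2·0.61, so 0.804 = (0.74 + ρ_B + 1.22) / 3.220.
ρ_B = 0.804·3.220 − 0.74 − 1.22 = 0.629.

0.629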